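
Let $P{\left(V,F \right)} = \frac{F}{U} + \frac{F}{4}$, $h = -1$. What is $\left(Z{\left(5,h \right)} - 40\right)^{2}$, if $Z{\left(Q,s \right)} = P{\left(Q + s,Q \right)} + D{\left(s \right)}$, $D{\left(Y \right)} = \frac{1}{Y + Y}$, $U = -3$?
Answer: $\frac{241081}{144} \approx 1674.2$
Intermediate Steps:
$P{\left(V,F \right)} = - \frac{F}{12}$ ($P{\left(V,F \right)} = \frac{F}{-3} + \frac{F}{4} = F \left(- \frac{1}{3}\right) + F \frac{1}{4} = - \frac{F}{3} + \frac{F}{4} = - \frac{F}{12}$)
$D{\left(Y \right)} = \frac{1}{2 Y}$
$Z{\left(Q,s \right)} = \frac{1}{2 s} - \frac{Q}{12}$ ($Z{\left(Q,s \right)} = - \frac{Q}{12} + \frac{1}{2 s} = \frac{1}{2 s} - \frac{Q}{12}$)
$\left(Z{\left(5,h \right)} - 40\right)^{2} = \left(\frac{6 - 5 \left(-1\right)}{12 \left(-1\right)} - 40\right)^{2} = \left(\frac{1}{12} \left(-1\right) \left(6 + 5\right) - 40\right)^{2} = \left(\frac{1}{12} \left(-1\right) 11 - 40\right)^{2} = \left(- \frac{11}{12} - 40\right)^{2} = \left(- \frac{491}{12}\right)^{2} = \frac{241081}{144}$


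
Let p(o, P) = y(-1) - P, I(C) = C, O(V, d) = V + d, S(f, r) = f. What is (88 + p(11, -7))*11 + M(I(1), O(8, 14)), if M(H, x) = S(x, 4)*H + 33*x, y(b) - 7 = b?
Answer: 1859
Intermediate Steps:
y(b) = 7 + b
M(H, x) = 33*x + H*x (M(H, x) = x*H + 33*x = H*x + 33*x = 33*x + H*x)
p(o, P) = 6 - P (p(o, P) = (7 - 1) - P = 6 - P)
(88 + p(11, -7))*11 + M(I(1), O(8, 14)) = (88 + (6 - 1*(-7)))*11 + (8 + 14)*(33 + 1) = (88 + (6 + 7))*11 + 22*34 = (88 + 13)*11 + 748 = 101*11 + 748 = 1111 + 748 = 1859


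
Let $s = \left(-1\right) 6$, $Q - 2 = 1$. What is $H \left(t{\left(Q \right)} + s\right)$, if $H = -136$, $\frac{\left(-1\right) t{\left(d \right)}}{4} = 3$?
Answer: $2448$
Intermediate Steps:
$Q = 3$ ($Q = 2 + 1 = 3$)
$t{\left(d \right)} = -12$ ($t{\left(d \right)} = \left(-4\right) 3 = -12$)
$s = -6$
$H \left(t{\left(Q \right)} + s\right) = - 136 \left(-12 - 6\right) = \left(-136\right) \left(-18\right) = 2448$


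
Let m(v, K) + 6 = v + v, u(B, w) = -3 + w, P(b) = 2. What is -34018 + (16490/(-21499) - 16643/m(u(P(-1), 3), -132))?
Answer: -4030408975/128994 ≈ -31245.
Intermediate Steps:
m(v, K) = -6 + 2*v (m(v, K) = -6 + (v + v) = -6 + 2*v)
-34018 + (16490/(-21499) - 16643/m(u(P(-1), 3), -132)) = -34018 + (16490/(-21499) - 16643/(-6 + 2*(-3 + 3))) = -34018 + (16490*(-1/21499) - 16643/(-6 + 2*0)) = -34018 + (-16490/21499 - 16643/(-6 + 0)) = -34018 + (-16490/21499 - 16643/(-6)) = -34018 + (-16490/21499 - 16643*(-⅙)) = -34018 + (-16490/21499 + 16643/6) = -34018 + 357708917/128994 = -4030408975/128994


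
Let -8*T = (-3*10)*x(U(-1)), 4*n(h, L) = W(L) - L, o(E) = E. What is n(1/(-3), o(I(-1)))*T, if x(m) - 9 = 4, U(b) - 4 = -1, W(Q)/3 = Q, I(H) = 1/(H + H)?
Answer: -195/16 ≈ -12.188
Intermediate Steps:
I(H) = 1/(2*H)
W(Q) = 3*Q
U(b) = 3 (U(b) = 4 - 1 = 3)
x(m) = 13 (x(m) = 9 + 4 = 13)
n(h, L) = L/2 (n(h, L) = (3*L - L)/4 = (2*L)/4 = L/2)
T = 195/4 (T = -(-3*10)*13/8 = -(-15)*13/4 = -⅛*(-390) = 195/4 ≈ 48.750)
n(1/(-3), o(I(-1)))*T = (((½)/(-1))/2)*(195/4) = (((½)*(-1))/2)*(195/4) = ((½)*(-½))*(195/4) = -¼*195/4 = -195/16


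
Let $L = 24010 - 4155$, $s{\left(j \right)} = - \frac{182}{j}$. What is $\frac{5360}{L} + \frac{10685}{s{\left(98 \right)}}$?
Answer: $- \frac{296997009}{51623} \approx -5753.2$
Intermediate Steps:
$L = 19855$ ($L = 24010 - 4155 = 19855$)
$\frac{5360}{L} + \frac{10685}{s{\left(98 \right)}} = \frac{5360}{19855} + \frac{10685}{\left(-182\right) \frac{1}{98}} = 5360 \cdot \frac{1}{19855} + \frac{10685}{\left(-182\right) \frac{1}{98}} = \frac{1072}{3971} + \frac{10685}{- \frac{13}{7}} = \frac{1072}{3971} + 10685 \left(- \frac{7}{13}\right) = \frac{1072}{3971} - \frac{74795}{13} = - \frac{296997009}{51623}$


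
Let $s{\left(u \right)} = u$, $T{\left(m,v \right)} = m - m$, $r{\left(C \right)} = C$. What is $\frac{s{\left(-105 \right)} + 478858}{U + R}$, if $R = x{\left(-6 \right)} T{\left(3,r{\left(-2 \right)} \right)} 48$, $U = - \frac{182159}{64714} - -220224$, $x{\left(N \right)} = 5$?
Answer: $\frac{30982021642}{14251393777} \approx 2.174$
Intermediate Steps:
$T{\left(m,v \right)} = 0$
$U = \frac{14251393777}{64714}$ ($U = \left(-182159\right) \frac{1}{64714} + 220224 = - \frac{182159}{64714} + 220224 = \frac{14251393777}{64714} \approx 2.2022 \cdot 10^{5}$)
$R = 0$ ($R = 5 \cdot 0 \cdot 48 = 0 \cdot 48 = 0$)
$\frac{s{\left(-105 \right)} + 478858}{U + R} = \frac{-105 + 478858}{\frac{14251393777}{64714} + 0} = \frac{478753}{\frac{14251393777}{64714}} = 478753 \cdot \frac{64714}{14251393777} = \frac{30982021642}{14251393777}$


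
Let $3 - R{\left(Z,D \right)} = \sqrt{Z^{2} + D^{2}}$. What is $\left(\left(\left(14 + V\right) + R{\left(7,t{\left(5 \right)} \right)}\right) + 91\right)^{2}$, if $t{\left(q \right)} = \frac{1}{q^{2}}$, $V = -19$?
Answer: $\frac{\left(2225 - \sqrt{30626}\right)^{2}}{625} \approx 6724.0$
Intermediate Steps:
$t{\left(q \right)} = \frac{1}{q^{2}}$
$R{\left(Z,D \right)} = 3 - \sqrt{D^{2} + Z^{2}}$ ($R{\left(Z,D \right)} = 3 - \sqrt{Z^{2} + D^{2}} = 3 - \sqrt{D^{2} + Z^{2}}$)
$\left(\left(\left(14 + V\right) + R{\left(7,t{\left(5 \right)} \right)}\right) + 91\right)^{2} = \left(\left(\left(14 - 19\right) + \left(3 - \sqrt{\left(\frac{1}{25}\right)^{2} + 7^{2}}\right)\right) + 91\right)^{2} = \left(\left(-5 + \left(3 - \sqrt{\left(\frac{1}{25}\right)^{2} + 49}\right)\right) + 91\right)^{2} = \left(\left(-5 + \left(3 - \sqrt{\frac{1}{625} + 49}\right)\right) + 91\right)^{2} = \left(\left(-5 + \left(3 - \sqrt{\frac{30626}{625}}\right)\right) + 91\right)^{2} = \left(\left(-5 + \left(3 - \frac{\sqrt{30626}}{25}\right)\right) + 91\right)^{2} = \left(\left(-2 - \frac{\sqrt{30626}}{25}\right) + 91\right)^{2} = \left(89 - \frac{\sqrt{30626}}{25}\right)^{2}$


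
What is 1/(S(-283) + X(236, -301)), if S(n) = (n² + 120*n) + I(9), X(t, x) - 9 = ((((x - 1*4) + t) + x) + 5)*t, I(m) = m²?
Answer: -1/39921 ≈ -2.5049e-5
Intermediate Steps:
X(t, x) = 9 + t*(1 + t + 2*x) (X(t, x) = 9 + ((((x - 1*4) + t) + x) + 5)*t = 9 + ((((x - 4) + t) + x) + 5)*t = 9 + ((((-4 + x) + t) + x) + 5)*t = 9 + (((-4 + t + x) + x) + 5)*t = 9 + ((-4 + t + 2*x) + 5)*t = 9 + (1 + t + 2*x)*t = 9 + t*(1 + t + 2*x))
S(n) = 81 + n² + 120*n (S(n) = (n² + 120*n) + 9² = (n² + 120*n) + 81 = 81 + n² + 120*n)
1/(S(-283) + X(236, -301)) = 1/((81 + (-283)² + 120*(-283)) + (9 + 236 + 236² + 2*236*(-301))) = 1/((81 + 80089 - 33960) + (9 + 236 + 55696 - 142072)) = 1/(46210 - 86131) = 1/(-39921) = -1/39921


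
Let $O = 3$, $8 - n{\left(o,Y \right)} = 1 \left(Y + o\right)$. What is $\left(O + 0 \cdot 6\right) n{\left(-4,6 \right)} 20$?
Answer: $360$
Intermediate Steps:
$n{\left(o,Y \right)} = 8 - Y - o$ ($n{\left(o,Y \right)} = 8 - 1 \left(Y + o\right) = 8 - \left(Y + o\right) = 8 - Y - o$)
$\left(O + 0 \cdot 6\right) n{\left(-4,6 \right)} 20 = \left(3 + 0 \cdot 6\right) \left(8 - 6 - -4\right) 20 = \left(3 + 0\right) \left(8 - 6 + 4\right) 20 = 3 \cdot 6 \cdot 20 = 18 \cdot 20 = 360$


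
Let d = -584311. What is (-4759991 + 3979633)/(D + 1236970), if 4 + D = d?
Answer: -780358/652655 ≈ -1.1957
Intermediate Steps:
D = -584315 (D = -4 - 584311 = -584315)
(-4759991 + 3979633)/(D + 1236970) = (-4759991 + 3979633)/(-584315 + 1236970) = -780358/652655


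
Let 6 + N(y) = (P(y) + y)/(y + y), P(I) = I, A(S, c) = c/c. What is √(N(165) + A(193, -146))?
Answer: 2*I ≈ 2.0*I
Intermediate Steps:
A(S, c) = 1
N(y) = -5 (N(y) = -6 + (y + y)/(y + y) = -6 + (2*y)/((2*y)) = -6 + (2*y)*(1/(2*y)) = -6 + 1 = -5)
√(N(165) + A(193, -146)) = √(-5 + 1) = √(-4) = 2*I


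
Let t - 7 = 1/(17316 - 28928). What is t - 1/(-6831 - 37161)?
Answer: 893953337/127708776 ≈ 6.9999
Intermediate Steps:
t = 81283/11612 (t = 7 + 1/(17316 - 28928) = 7 + 1/(-11612) = 7 - 1/11612 = 81283/11612 ≈ 6.9999)
t - 1/(-6831 - 37161) = 81283/11612 - 1/(-6831 - 37161) = 81283/11612 - 1/(-43992) = 81283/11612 - 1*(-1/43992) = 81283/11612 + 1/43992 = 893953337/127708776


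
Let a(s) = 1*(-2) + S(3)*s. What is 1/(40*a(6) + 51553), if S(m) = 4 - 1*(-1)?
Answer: 1/52673 ≈ 1.8985e-5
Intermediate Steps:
S(m) = 5 (S(m) = 4 + 1 = 5)
a(s) = -2 + 5*s (a(s) = 1*(-2) + 5*s = -2 + 5*s)
1/(40*a(6) + 51553) = 1/(40*(-2 + 5*6) + 51553) = 1/(40*(-2 + 30) + 51553) = 1/(40*28 + 51553) = 1/(1120 + 51553) = 1/52673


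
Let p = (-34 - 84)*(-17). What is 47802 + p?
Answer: 49808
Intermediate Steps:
p = 2006 (p = -118*(-17) = 2006)
47802 + p = 47802 + 2006 = 49808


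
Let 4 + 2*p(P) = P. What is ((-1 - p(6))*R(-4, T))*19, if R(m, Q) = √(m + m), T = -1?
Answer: -76*I*√2 ≈ -107.48*I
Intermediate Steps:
p(P) = -2 + P/2
R(m, Q) = √2*√m (R(m, Q) = √(2*m) = √2*√m)
((-1 - p(6))*R(-4, T))*19 = ((-1 - (-2 + (½)*6))*(√2*√(-4)))*19 = ((-1 - (-2 + 3))*(√2*(2*I)))*19 = ((-1 - 1*1)*(2*I*√2))*19 = ((-1 - 1)*(2*I*√2))*19 = -4*I*√2*19 = -76*I*√2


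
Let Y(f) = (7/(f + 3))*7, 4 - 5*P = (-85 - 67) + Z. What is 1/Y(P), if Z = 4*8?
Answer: 139/245 ≈ 0.56735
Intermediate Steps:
Z = 32
P = 124/5 (P = ⅘ - ((-85 - 67) + 32)/5 = ⅘ - (-152 + 32)/5 = ⅘ - ⅕*(-120) = ⅘ + 24 = 124/5 ≈ 24.800)
Y(f) = 49/(3 + f) (Y(f) = (7/(3 + f))*7 = 49/(3 + f))
1/Y(P) = 1/(49/(3 + 124/5)) = 1/(49/(139/5)) = 1/(49*(5/139)) = 1/(245/139) = 139/245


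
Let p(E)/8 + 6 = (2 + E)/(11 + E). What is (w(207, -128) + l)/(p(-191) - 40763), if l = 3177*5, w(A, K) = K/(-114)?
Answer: -4527545/11628741 ≈ -0.38934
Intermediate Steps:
w(A, K) = -K/114 (w(A, K) = K*(-1/114) = -K/114)
p(E) = -48 + 8*(2 + E)/(11 + E) (p(E) = -48 + 8*((2 + E)/(11 + E)) = -48 + 8*(2 + E)/(11 + E))
l = 15885
(w(207, -128) + l)/(p(-191) - 40763) = (-1/114*(-128) + 15885)/(8*(-64 - 5*(-191))/(11 - 191) - 40763) = (64/57 + 15885)/(8*(-64 + 955)/(-180) - 40763) = 905509/(57*(8*(-1/180)*891 - 40763)) = 905509/(57*(-198/5 - 40763)) = 905509/(57*(-204013/5)) = (905509/57)*(-5/204013) = -4527545/11628741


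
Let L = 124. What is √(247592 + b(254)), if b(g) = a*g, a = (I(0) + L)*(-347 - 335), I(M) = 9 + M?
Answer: 2*I*√5697933 ≈ 4774.1*I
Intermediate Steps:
a = -90706 (a = ((9 + 0) + 124)*(-347 - 335) = (9 + 124)*(-682) = 133*(-682) = -90706)
b(g) = -90706*g
√(247592 + b(254)) = √(247592 - 90706*254) = √(247592 - 23039324) = √(-22791732) = 2*I*√5697933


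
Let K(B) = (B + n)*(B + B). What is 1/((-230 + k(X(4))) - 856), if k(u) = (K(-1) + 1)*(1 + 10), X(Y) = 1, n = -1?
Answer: -1/1031 ≈ -0.00096993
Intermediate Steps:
K(B) = 2*B*(-1 + B) (K(B) = (B - 1)*(B + B) = (-1 + B)*(2*B) = 2*B*(-1 + B))
k(u) = 55 (k(u) = (2*(-1)*(-1 - 1) + 1)*(1 + 10) = (2*(-1)*(-2) + 1)*11 = (4 + 1)*11 = 5*11 = 55)
1/((-230 + k(X(4))) - 856) = 1/((-230 + 55) - 856) = 1/(-175 - 856) = 1/(-1031) = -1/1031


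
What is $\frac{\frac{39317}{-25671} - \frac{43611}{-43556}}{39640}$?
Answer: $- \frac{592953271}{44322517652640} \approx -1.3378 \cdot 10^{-5}$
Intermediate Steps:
$\frac{\frac{39317}{-25671} - \frac{43611}{-43556}}{39640} = \left(39317 \left(- \frac{1}{25671}\right) - - \frac{43611}{43556}\right) \frac{1}{39640} = \left(- \frac{39317}{25671} + \frac{43611}{43556}\right) \frac{1}{39640} = \left(- \frac{592953271}{1118126076}\right) \frac{1}{39640} = - \frac{592953271}{44322517652640}$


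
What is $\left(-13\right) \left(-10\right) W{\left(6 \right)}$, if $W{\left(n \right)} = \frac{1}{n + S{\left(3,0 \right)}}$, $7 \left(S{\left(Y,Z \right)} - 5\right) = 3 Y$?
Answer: $\frac{455}{43} \approx 10.581$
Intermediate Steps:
$S{\left(Y,Z \right)} = 5 + \frac{3 Y}{7}$
$W{\left(n \right)} = \frac{1}{\frac{44}{7} + n}$ ($W{\left(n \right)} = \frac{1}{n + \left(5 + \frac{3}{7} \cdot 3\right)} = \frac{1}{n + \left(5 + \frac{9}{7}\right)} = \frac{1}{n + \frac{44}{7}} = \frac{1}{\frac{44}{7} + n}$)
$\left(-13\right) \left(-10\right) W{\left(6 \right)} = \left(-13\right) \left(-10\right) \frac{7}{44 + 7 \cdot 6} = 130 \frac{7}{44 + 42} = 130 \cdot \frac{7}{86} = \frac{455}{43}$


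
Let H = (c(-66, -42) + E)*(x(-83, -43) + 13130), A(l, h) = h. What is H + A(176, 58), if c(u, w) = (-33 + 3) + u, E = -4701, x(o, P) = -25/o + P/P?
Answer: -5228235892/83 ≈ -6.2991e+7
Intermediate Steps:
x(o, P) = 1 - 25/o (x(o, P) = -25/o + 1 = 1 - 25/o)
c(u, w) = -30 + u
H = -5228240706/83 (H = ((-30 - 66) - 4701)*((-25 - 83)/(-83) + 13130) = (-96 - 4701)*(-1/83*(-108) + 13130) = -4797*(108/83 + 13130) = -4797*1089898/83 = -5228240706/83 ≈ -6.2991e+7)
H + A(176, 58) = -5228240706/83 + 58 = -5228235892/83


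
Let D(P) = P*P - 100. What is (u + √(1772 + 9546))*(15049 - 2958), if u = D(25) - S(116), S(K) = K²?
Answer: -156348721 + 12091*√11318 ≈ -1.5506e+8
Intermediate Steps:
D(P) = -100 + P² (D(P) = P² - 100 = -100 + P²)
u = -12931 (u = (-100 + 25²) - 1*116² = (-100 + 625) - 1*13456 = 525 - 13456 = -12931)
(u + √(1772 + 9546))*(15049 - 2958) = (-12931 + √(1772 + 9546))*(15049 - 2958) = (-12931 + √11318)*12091 = -156348721 + 12091*√11318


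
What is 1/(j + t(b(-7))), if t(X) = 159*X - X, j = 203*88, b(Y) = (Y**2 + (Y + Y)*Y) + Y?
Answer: 1/39984 ≈ 2.5010e-5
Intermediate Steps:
b(Y) = Y + 3*Y**2 (b(Y) = (Y**2 + (2*Y)*Y) + Y = (Y**2 + 2*Y**2) + Y = 3*Y**2 + Y = Y + 3*Y**2)
j = 17864
t(X) = 158*X
1/(j + t(b(-7))) = 1/(17864 + 158*(-7*(1 + 3*(-7)))) = 1/(17864 + 158*(-7*(1 - 21))) = 1/(17864 + 158*(-7*(-20))) = 1/(17864 + 158*140) = 1/(17864 + 22120) = 1/39984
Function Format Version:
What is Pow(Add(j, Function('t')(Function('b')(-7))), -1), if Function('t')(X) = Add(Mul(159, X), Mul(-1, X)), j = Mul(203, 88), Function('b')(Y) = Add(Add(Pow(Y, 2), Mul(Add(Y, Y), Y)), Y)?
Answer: Rational(1, 39984) ≈ 2.5010e-5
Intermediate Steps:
Function('b')(Y) = Add(Y, Mul(3, Pow(Y, 2))) (Function('b')(Y) = Add(Add(Pow(Y, 2), Mul(Mul(2, Y), Y)), Y) = Add(Add(Pow(Y, 2), Mul(2, Pow(Y, 2))), Y) = Add(Mul(3, Pow(Y, 2)), Y) = Add(Y, Mul(3, Pow(Y, 2))))
j = 17864
Function('t')(X) = Mul(158, X)
Pow(Add(j, Function('t')(Function('b')(-7))), -1) = Pow(Add(17864, Mul(158, Mul(-7, Add(1, Mul(3, -7))))), -1) = Pow(Add(17864, Mul(158, Mul(-7, Add(1, -21)))), -1) = Pow(Add(17864, Mul(158, Mul(-7, -20))), -1) = Pow(Add(17864, Mul(158, 140)), -1) = Pow(Add(17864, 22120), -1) = Pow(39984, -1) = Rational(1, 39984)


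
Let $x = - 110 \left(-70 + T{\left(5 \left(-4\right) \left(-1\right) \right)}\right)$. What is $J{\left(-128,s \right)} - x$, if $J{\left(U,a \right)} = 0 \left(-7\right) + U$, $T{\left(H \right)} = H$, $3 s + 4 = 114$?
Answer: $-5628$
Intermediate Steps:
$s = \frac{110}{3}$ ($s = - \frac{4}{3} + \frac{1}{3} \cdot 114 = - \frac{4}{3} + 38 = \frac{110}{3} \approx 36.667$)
$J{\left(U,a \right)} = U$ ($J{\left(U,a \right)} = 0 + U = U$)
$x = 5500$ ($x = - 110 \left(-70 + 5 \left(-4\right) \left(-1\right)\right) = - 110 \left(-70 - -20\right) = - 110 \left(-70 + 20\right) = \left(-110\right) \left(-50\right) = 5500$)
$J{\left(-128,s \right)} - x = -128 - 5500 = -5628$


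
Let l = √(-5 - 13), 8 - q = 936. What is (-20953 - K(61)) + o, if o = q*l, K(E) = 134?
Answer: -21087 - 2784*I*√2 ≈ -21087.0 - 3937.2*I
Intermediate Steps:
q = -928 (q = 8 - 1*936 = 8 - 936 = -928)
l = 3*I*√2 (l = √(-18) = 3*I*√2 ≈ 4.2426*I)
o = -2784*I*√2 ≈ -3937.2*I
(-20953 - K(61)) + o = (-20953 - 1*134) - 2784*I*√2 = (-20953 - 134) - 2784*I*√2 = -21087 - 2784*I*√2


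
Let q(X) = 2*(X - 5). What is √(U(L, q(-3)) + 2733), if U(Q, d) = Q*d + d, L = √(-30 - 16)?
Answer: √(2717 - 16*I*√46) ≈ 52.135 - 1.0407*I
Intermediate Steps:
L = I*√46 (L = √(-46) = I*√46 ≈ 6.7823*I)
q(X) = -10 + 2*X (q(X) = 2*(-5 + X) = -10 + 2*X)
U(Q, d) = d + Q*d
√(U(L, q(-3)) + 2733) = √((-10 + 2*(-3))*(1 + I*√46) + 2733) = √((-10 - 6)*(1 + I*√46) + 2733) = √(-16*(1 + I*√46) + 2733) = √((-16 - 16*I*√46) + 2733) = √(2717 - 16*I*√46)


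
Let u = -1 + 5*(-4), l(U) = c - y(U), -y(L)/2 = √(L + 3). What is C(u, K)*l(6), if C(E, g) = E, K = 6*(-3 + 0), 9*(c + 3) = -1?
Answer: -182/3 ≈ -60.667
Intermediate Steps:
c = -28/9 (c = -3 + (⅑)*(-1) = -3 - ⅑ = -28/9 ≈ -3.1111)
y(L) = -2*√(3 + L) (y(L) = -2*√(L + 3) = -2*√(3 + L))
l(U) = -28/9 + 2*√(3 + U) (l(U) = -28/9 - (-2)*√(3 + U) = -28/9 + 2*√(3 + U))
u = -21 (u = -1 - 20 = -21)
K = -18 (K = 6*(-3) = -18)
C(u, K)*l(6) = -21*(-28/9 + 2*√(3 + 6)) = -21*(-28/9 + 2*√9) = -21*(-28/9 + 2*3) = -21*(-28/9 + 6) = -21*26/9 = -182/3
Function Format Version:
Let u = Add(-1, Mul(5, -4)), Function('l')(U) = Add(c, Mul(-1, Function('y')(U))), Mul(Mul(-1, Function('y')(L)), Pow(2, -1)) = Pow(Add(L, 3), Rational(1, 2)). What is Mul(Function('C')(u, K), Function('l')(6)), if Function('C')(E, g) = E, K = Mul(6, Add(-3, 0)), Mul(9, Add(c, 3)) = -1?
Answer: Rational(-182, 3) ≈ -60.667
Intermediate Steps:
c = Rational(-28, 9) (c = Add(-3, Mul(Rational(1, 9), -1)) = Add(-3, Rational(-1, 9)) = Rational(-28, 9) ≈ -3.1111)
Function('y')(L) = Mul(-2, Pow(Add(3, L), Rational(1, 2))) (Function('y')(L) = Mul(-2, Pow(Add(L, 3), Rational(1, 2))) = Mul(-2, Pow(Add(3, L), Rational(1, 2))))
Function('l')(U) = Add(Rational(-28, 9), Mul(2, Pow(Add(3, U), Rational(1, 2)))) (Function('l')(U) = Add(Rational(-28, 9), Mul(-1, Mul(-2, Pow(Add(3, U), Rational(1, 2))))) = Add(Rational(-28, 9), Mul(2, Pow(Add(3, U), Rational(1, 2)))))
u = -21 (u = Add(-1, -20) = -21)
K = -18 (K = Mul(6, -3) = -18)
Mul(Function('C')(u, K), Function('l')(6)) = Mul(-21, Add(Rational(-28, 9), Mul(2, Pow(Add(3, 6), Rational(1, 2))))) = Mul(-21, Add(Rational(-28, 9), Mul(2, Pow(9, Rational(1, 2))))) = Mul(-21, Add(Rational(-28, 9), Mul(2, 3))) = Mul(-21, Add(Rational(-28, 9), 6)) = Mul(-21, Rational(26, 9)) = Rational(-182, 3)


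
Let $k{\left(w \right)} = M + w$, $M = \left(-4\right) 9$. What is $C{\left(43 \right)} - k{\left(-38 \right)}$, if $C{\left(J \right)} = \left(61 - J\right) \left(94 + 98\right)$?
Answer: $3530$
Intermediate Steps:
$C{\left(J \right)} = 11712 - 192 J$ ($C{\left(J \right)} = \left(61 - J\right) 192 = 11712 - 192 J$)
$M = -36$
$k{\left(w \right)} = -36 + w$
$C{\left(43 \right)} - k{\left(-38 \right)} = \left(11712 - 8256\right) - \left(-36 - 38\right) = \left(11712 - 8256\right) - -74 = 3456 + 74 = 3530$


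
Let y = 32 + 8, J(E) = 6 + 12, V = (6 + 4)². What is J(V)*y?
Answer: 720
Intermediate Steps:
V = 100 (V = 10² = 100)
J(E) = 18
y = 40
J(V)*y = 18*40 = 720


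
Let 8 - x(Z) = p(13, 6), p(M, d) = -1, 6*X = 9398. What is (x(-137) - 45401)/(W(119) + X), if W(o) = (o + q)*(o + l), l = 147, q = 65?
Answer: -136176/151531 ≈ -0.89867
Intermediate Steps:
X = 4699/3 (X = (⅙)*9398 = 4699/3 ≈ 1566.3)
W(o) = (65 + o)*(147 + o) (W(o) = (o + 65)*(o + 147) = (65 + o)*(147 + o))
x(Z) = 9 (x(Z) = 8 - 1*(-1) = 8 + 1 = 9)
(x(-137) - 45401)/(W(119) + X) = (9 - 45401)/((9555 + 119² + 212*119) + 4699/3) = -45392/((9555 + 14161 + 25228) + 4699/3) = -45392/(48944 + 4699/3) = -45392/151531/3 = -45392*3/151531 = -136176/151531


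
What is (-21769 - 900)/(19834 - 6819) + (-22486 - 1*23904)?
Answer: -603788519/13015 ≈ -46392.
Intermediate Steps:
(-21769 - 900)/(19834 - 6819) + (-22486 - 1*23904) = -22669/13015 + (-22486 - 23904) = -22669*1/13015 - 46390 = -22669/13015 - 46390 = -603788519/13015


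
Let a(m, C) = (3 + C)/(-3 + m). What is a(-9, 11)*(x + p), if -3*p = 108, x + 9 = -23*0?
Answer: 105/2 ≈ 52.500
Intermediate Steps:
a(m, C) = (3 + C)/(-3 + m)
x = -9 (x = -9 - 23*0 = -9 + 0 = -9)
p = -36 (p = -⅓*108 = -36)
a(-9, 11)*(x + p) = ((3 + 11)/(-3 - 9))*(-9 - 36) = (14/(-12))*(-45) = -1/12*14*(-45) = -7/6*(-45) = 105/2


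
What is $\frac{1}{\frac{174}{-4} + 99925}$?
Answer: $\frac{2}{199763} \approx 1.0012 \cdot 10^{-5}$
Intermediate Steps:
$\frac{1}{\frac{174}{-4} + 99925} = \frac{1}{174 \left(- \frac{1}{4}\right) + 99925} = \frac{1}{- \frac{87}{2} + 99925} = \frac{1}{\frac{199763}{2}} = \frac{2}{199763}$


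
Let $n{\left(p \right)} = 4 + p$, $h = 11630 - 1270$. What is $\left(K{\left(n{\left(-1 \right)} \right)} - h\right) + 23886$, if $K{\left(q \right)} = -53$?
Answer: $13473$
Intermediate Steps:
$h = 10360$ ($h = 11630 - 1270 = 10360$)
$\left(K{\left(n{\left(-1 \right)} \right)} - h\right) + 23886 = \left(-53 - 10360\right) + 23886 = -10413 + 23886 = 13473$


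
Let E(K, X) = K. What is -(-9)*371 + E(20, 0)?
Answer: 3359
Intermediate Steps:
-(-9)*371 + E(20, 0) = -(-9)*371 + 20 = -9*(-371) + 20 = 3339 + 20 = 3359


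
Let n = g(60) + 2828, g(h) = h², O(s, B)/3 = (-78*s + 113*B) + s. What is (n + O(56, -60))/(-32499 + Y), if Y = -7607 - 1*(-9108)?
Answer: 13424/15499 ≈ 0.86612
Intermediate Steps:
O(s, B) = -231*s + 339*B (O(s, B) = 3*((-78*s + 113*B) + s) = 3*(-77*s + 113*B) = -231*s + 339*B)
n = 6428 (n = 60² + 2828 = 3600 + 2828 = 6428)
Y = 1501 (Y = -7607 + 9108 = 1501)
(n + O(56, -60))/(-32499 + Y) = (6428 + (-231*56 + 339*(-60)))/(-32499 + 1501) = (6428 + (-12936 - 20340))/(-30998) = (6428 - 33276)*(-1/30998) = -26848*(-1/30998) = 13424/15499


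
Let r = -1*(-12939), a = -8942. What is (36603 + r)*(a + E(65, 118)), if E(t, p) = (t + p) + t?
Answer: -430718148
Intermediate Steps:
r = 12939
E(t, p) = p + 2*t (E(t, p) = (p + t) + t = p + 2*t)
(36603 + r)*(a + E(65, 118)) = (36603 + 12939)*(-8942 + (118 + 2*65)) = 49542*(-8942 + (118 + 130)) = 49542*(-8942 + 248) = 49542*(-8694) = -430718148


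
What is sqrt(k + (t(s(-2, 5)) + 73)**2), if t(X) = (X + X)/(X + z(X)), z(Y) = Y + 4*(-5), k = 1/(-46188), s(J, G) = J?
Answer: sqrt(317235916886)/7698 ≈ 73.167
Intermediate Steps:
k = -1/46188 ≈ -2.1651e-5
z(Y) = -20 + Y (z(Y) = Y - 20 = -20 + Y)
t(X) = 2*X/(-20 + 2*X) (t(X) = (X + X)/(X + (-20 + X)) = (2*X)/(-20 + 2*X) = 2*X/(-20 + 2*X))
sqrt(k + (t(s(-2, 5)) + 73)**2) = sqrt(-1/46188 + (-2/(-10 - 2) + 73)**2) = sqrt(-1/46188 + (-2/(-12) + 73)**2) = sqrt(-1/46188 + (-2*(-1/12) + 73)**2) = sqrt(-1/46188 + (1/6 + 73)**2) = sqrt(-1/46188 + (439/6)**2) = sqrt(-1/46188 + 192721/36) = sqrt(123630521/23094) = sqrt(317235916886)/7698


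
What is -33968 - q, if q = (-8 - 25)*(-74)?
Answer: -36410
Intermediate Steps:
q = 2442 (q = -33*(-74) = 2442)
-33968 - q = -33968 - 1*2442 = -33968 - 2442 = -36410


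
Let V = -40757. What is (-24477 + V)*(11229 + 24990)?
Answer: -2362710246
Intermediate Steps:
(-24477 + V)*(11229 + 24990) = (-24477 - 40757)*(11229 + 24990) = -65234*36219 = -2362710246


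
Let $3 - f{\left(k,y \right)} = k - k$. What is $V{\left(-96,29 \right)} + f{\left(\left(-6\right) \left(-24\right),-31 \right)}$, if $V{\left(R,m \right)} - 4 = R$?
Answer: $-89$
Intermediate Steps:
$V{\left(R,m \right)} = 4 + R$
$f{\left(k,y \right)} = 3$ ($f{\left(k,y \right)} = 3 - \left(k - k\right) = 3 - 0 = 3 + 0 = 3$)
$V{\left(-96,29 \right)} + f{\left(\left(-6\right) \left(-24\right),-31 \right)} = \left(4 - 96\right) + 3 = -92 + 3 = -89$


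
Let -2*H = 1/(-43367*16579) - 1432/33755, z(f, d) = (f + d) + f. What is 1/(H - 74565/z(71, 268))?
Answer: -995038032144815/180942334717326662 ≈ -0.0054992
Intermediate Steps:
z(f, d) = d + 2*f (z(f, d) = (d + f) + f = d + 2*f)
H = 1029581531731/48538440592430 (H = -(1/(-43367*16579) - 1432/33755)/2 = -(-1/43367*1/16579 - 1432*1/33755)/2 = -(-1/718981493 - 1432/33755)/2 = -1/2*(-1029581531731/24269220296215) = 1029581531731/48538440592430 ≈ 0.021212)
1/(H - 74565/z(71, 268)) = 1/(1029581531731/48538440592430 - 74565/(268 + 2*71)) = 1/(1029581531731/48538440592430 - 74565/(268 + 142)) = 1/(1029581531731/48538440592430 - 74565/410) = 1/(1029581531731/48538440592430 - 74565*1/410) = 1/(1029581531731/48538440592430 - 14913/82) = 1/(-180942334717326662/995038032144815) = -995038032144815/180942334717326662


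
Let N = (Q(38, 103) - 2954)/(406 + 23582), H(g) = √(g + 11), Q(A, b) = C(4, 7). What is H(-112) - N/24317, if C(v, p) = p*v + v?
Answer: 487/97219366 + I*√101 ≈ 5.0093e-6 + 10.05*I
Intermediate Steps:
C(v, p) = v + p*v
Q(A, b) = 32 (Q(A, b) = 4*(1 + 7) = 4*8 = 32)
H(g) = √(11 + g)
N = -487/3998 (N = (32 - 2954)/(406 + 23582) = -2922/23988 = -2922*1/23988 = -487/3998 ≈ -0.12181)
H(-112) - N/24317 = √(11 - 112) - 1*(-487/3998)/24317 = √(-101) + (487/3998)*(1/24317) = I*√101 + 487/97219366 = 487/97219366 + I*√101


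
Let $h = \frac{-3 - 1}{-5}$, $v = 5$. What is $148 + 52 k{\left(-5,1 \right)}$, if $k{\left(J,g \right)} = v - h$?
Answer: $\frac{1832}{5} \approx 366.4$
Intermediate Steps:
$h = \frac{4}{5}$ ($h = \left(-4\right) \left(- \frac{1}{5}\right) = \frac{4}{5} \approx 0.8$)
$k{\left(J,g \right)} = \frac{21}{5}$ ($k{\left(J,g \right)} = 5 - \frac{4}{5} = \frac{21}{5}$)
$148 + 52 k{\left(-5,1 \right)} = 148 + 52 \cdot \frac{21}{5} = 148 + \frac{1092}{5} = \frac{1832}{5}$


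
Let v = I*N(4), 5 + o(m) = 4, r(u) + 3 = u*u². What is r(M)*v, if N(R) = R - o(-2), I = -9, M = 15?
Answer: -151740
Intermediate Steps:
r(u) = -3 + u³ (r(u) = -3 + u*u² = -3 + u³)
o(m) = -1 (o(m) = -5 + 4 = -1)
N(R) = 1 + R (N(R) = R - 1*(-1) = R + 1 = 1 + R)
v = -45 (v = -9*(1 + 4) = -9*5 = -45)
r(M)*v = (-3 + 15³)*(-45) = (-3 + 3375)*(-45) = 3372*(-45) = -151740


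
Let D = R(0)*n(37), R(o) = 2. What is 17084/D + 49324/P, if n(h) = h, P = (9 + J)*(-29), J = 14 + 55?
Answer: 8748508/41847 ≈ 209.06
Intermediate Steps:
J = 69
P = -2262 (P = (9 + 69)*(-29) = 78*(-29) = -2262)
D = 74 (D = 2*37 = 74)
17084/D + 49324/P = 17084/74 + 49324/(-2262) = 17084*(1/74) + 49324*(-1/2262) = 8542/37 - 24662/1131 = 8748508/41847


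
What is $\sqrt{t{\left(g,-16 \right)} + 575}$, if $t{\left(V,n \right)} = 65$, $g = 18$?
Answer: $8 \sqrt{10} \approx 25.298$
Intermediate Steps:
$\sqrt{t{\left(g,-16 \right)} + 575} = \sqrt{65 + 575} = \sqrt{640} = 8 \sqrt{10}$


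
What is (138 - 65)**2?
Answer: 5329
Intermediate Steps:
(138 - 65)**2 = 73**2 = 5329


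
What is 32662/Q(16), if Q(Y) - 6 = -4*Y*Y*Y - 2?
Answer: -2333/1170 ≈ -1.9940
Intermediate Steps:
Q(Y) = 4 - 4*Y³ (Q(Y) = 6 + (-4*Y*Y*Y - 2) = 6 + (-4*Y²*Y - 2) = 6 + (-4*Y³ - 2) = 6 + (-2 - 4*Y³) = 4 - 4*Y³)
32662/Q(16) = 32662/(4 - 4*16³) = 32662/(4 - 4*4096) = 32662/(4 - 16384) = 32662/(-16380) = 32662*(-1/16380) = -2333/1170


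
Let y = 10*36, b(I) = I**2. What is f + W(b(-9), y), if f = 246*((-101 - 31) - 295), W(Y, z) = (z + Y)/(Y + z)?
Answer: -105041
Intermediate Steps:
y = 360
W(Y, z) = 1 (W(Y, z) = (Y + z)/(Y + z) = 1)
f = -105042 (f = 246*(-132 - 295) = 246*(-427) = -105042)
f + W(b(-9), y) = -105042 + 1 = -105041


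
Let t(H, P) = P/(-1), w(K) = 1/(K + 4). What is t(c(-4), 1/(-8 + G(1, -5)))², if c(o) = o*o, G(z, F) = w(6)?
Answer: 100/6241 ≈ 0.016023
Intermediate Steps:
w(K) = 1/(4 + K)
G(z, F) = ⅒ (G(z, F) = 1/(4 + 6) = 1/10 = ⅒)
c(o) = o²
t(H, P) = -P (t(H, P) = P*(-1) = -P)
t(c(-4), 1/(-8 + G(1, -5)))² = (-1/(-8 + ⅒))² = (-1/(-79/10))² = (-1*(-10/79))² = (10/79)² = 100/6241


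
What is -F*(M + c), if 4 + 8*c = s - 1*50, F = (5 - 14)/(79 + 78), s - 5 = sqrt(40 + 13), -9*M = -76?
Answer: 167/1256 + 9*sqrt(53)/1256 ≈ 0.18513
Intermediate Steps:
M = 76/9 (M = -1/9*(-76) = 76/9 ≈ 8.4444)
s = 5 + sqrt(53) (s = 5 + sqrt(40 + 13) = 5 + sqrt(53) ≈ 12.280)
F = -9/157 ≈ -0.057325
c = -49/8 + sqrt(53)/8 (c = -1/2 + ((5 + sqrt(53)) - 1*50)/8 = -1/2 + ((5 + sqrt(53)) - 50)/8 = -1/2 + (-45 + sqrt(53))/8 = -1/2 + (-45/8 + sqrt(53)/8) = -49/8 + sqrt(53)/8 ≈ -5.2150)
-F*(M + c) = -(-9)*(76/9 + (-49/8 + sqrt(53)/8))/157 = -(-9)*(167/72 + sqrt(53)/8)/157 = -(-167/1256 - 9*sqrt(53)/1256) = 167/1256 + 9*sqrt(53)/1256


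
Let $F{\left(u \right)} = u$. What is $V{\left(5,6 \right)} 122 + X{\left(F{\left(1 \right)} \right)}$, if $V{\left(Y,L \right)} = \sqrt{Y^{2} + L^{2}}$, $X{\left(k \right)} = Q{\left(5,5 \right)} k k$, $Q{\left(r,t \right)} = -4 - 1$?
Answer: $-5 + 122 \sqrt{61} \approx 947.85$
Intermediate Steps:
$Q{\left(r,t \right)} = -5$ ($Q{\left(r,t \right)} = -4 - 1 = -5$)
$X{\left(k \right)} = - 5 k^{2}$ ($X{\left(k \right)} = - 5 k k = - 5 k^{2}$)
$V{\left(Y,L \right)} = \sqrt{L^{2} + Y^{2}}$
$V{\left(5,6 \right)} 122 + X{\left(F{\left(1 \right)} \right)} = \sqrt{6^{2} + 5^{2}} \cdot 122 - 5 \cdot 1^{2} = \sqrt{36 + 25} \cdot 122 - 5 = \sqrt{61} \cdot 122 - 5 = 122 \sqrt{61} - 5 = -5 + 122 \sqrt{61}$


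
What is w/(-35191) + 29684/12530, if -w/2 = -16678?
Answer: 313329482/220471615 ≈ 1.4212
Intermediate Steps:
w = 33356 (w = -2*(-16678) = 33356)
w/(-35191) + 29684/12530 = 33356/(-35191) + 29684/12530 = 33356*(-1/35191) + 29684*(1/12530) = -33356/35191 + 14842/6265 = 313329482/220471615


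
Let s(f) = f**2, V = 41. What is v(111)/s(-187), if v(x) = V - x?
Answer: -70/34969 ≈ -0.0020018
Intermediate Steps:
v(x) = 41 - x
v(111)/s(-187) = (41 - 1*111)/((-187)**2) = (41 - 111)/34969 = -70*1/34969 = -70/34969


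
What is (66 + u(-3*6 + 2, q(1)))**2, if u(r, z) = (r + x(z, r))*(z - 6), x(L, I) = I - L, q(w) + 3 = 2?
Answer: 80089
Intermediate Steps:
q(w) = -1 (q(w) = -3 + 2 = -1)
u(r, z) = (-6 + z)*(-z + 2*r) (u(r, z) = (r + (r - z))*(z - 6) = (-z + 2*r)*(-6 + z) = (-6 + z)*(-z + 2*r))
(66 + u(-3*6 + 2, q(1)))**2 = (66 + (-12*(-3*6 + 2) + 6*(-1) + (-3*6 + 2)*(-1) - ((-3*6 + 2) - 1*(-1))))**2 = (66 + (-12*(-18 + 2) - 6 + (-18 + 2)*(-1) - ((-18 + 2) + 1)))**2 = (66 + (-12*(-16) - 6 - 16*(-1) - (-16 + 1)))**2 = (66 + (192 - 6 + 16 - 1*(-15)))**2 = (66 + (192 - 6 + 16 + 15))**2 = (66 + 217)**2 = 283**2 = 80089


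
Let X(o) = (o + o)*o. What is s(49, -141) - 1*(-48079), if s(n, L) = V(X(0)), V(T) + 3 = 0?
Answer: 48076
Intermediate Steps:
X(o) = 2*o**2 (X(o) = (2*o)*o = 2*o**2)
V(T) = -3 (V(T) = -3 + 0 = -3)
s(n, L) = -3
s(49, -141) - 1*(-48079) = -3 - 1*(-48079) = -3 + 48079 = 48076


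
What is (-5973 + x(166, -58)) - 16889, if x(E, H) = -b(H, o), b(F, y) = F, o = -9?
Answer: -22804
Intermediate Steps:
x(E, H) = -H
(-5973 + x(166, -58)) - 16889 = (-5973 - 1*(-58)) - 16889 = (-5973 + 58) - 16889 = -5915 - 16889 = -22804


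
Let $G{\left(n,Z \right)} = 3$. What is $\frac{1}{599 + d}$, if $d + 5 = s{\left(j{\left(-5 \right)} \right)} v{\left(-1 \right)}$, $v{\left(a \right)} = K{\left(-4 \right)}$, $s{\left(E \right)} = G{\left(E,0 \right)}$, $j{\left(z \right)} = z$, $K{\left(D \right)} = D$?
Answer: $\frac{1}{582} \approx 0.0017182$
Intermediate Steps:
$s{\left(E \right)} = 3$
$v{\left(a \right)} = -4$
$d = -17$ ($d = -5 + 3 \left(-4\right) = -5 - 12 = -17$)
$\frac{1}{599 + d} = \frac{1}{599 - 17} = \frac{1}{582}$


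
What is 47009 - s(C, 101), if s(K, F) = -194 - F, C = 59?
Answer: 47304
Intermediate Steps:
47009 - s(C, 101) = 47009 - (-194 - 1*101) = 47009 - (-194 - 101) = 47009 - 1*(-295) = 47009 + 295 = 47304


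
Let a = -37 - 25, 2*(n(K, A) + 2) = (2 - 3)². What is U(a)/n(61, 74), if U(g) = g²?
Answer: -7688/3 ≈ -2562.7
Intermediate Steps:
n(K, A) = -3/2 (n(K, A) = -2 + (2 - 3)²/2 = -2 + (½)*(-1)² = -2 + (½)*1 = -2 + ½ = -3/2)
a = -62
U(a)/n(61, 74) = (-62)²/(-3/2) = 3844*(-⅔) = -7688/3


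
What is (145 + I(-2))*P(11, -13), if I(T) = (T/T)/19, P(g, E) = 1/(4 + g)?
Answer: 2756/285 ≈ 9.6702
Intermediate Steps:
I(T) = 1/19 (I(T) = 1*(1/19) = 1/19)
(145 + I(-2))*P(11, -13) = (145 + 1/19)/(4 + 11) = (2756/19)/15 = (2756/19)*(1/15) = 2756/285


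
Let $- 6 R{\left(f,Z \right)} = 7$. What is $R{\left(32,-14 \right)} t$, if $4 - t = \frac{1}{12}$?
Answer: $- \frac{329}{72} \approx -4.5694$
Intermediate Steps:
$R{\left(f,Z \right)} = - \frac{7}{6}$ ($R{\left(f,Z \right)} = \left(- \frac{1}{6}\right) 7 = - \frac{7}{6}$)
$t = \frac{47}{12}$ ($t = 4 - \frac{1}{12} = \frac{47}{12} \approx 3.9167$)
$R{\left(32,-14 \right)} t = \left(- \frac{7}{6}\right) \frac{47}{12} = - \frac{329}{72}$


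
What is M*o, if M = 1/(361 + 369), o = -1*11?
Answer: -11/730 ≈ -0.015068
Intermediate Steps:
o = -11
M = 1/730 ≈ 0.0013699
M*o = (1/730)*(-11) = -11/730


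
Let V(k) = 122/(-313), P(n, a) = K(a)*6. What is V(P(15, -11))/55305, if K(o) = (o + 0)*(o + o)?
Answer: -122/17310465 ≈ -7.0478e-6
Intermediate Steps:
K(o) = 2*o² (K(o) = o*(2*o) = 2*o²)
P(n, a) = 12*a² (P(n, a) = (2*a²)*6 = 12*a²)
V(k) = -122/313 (V(k) = 122*(-1/313) = -122/313)
V(P(15, -11))/55305 = -122/313/55305 = -122/313*1/55305 = -122/17310465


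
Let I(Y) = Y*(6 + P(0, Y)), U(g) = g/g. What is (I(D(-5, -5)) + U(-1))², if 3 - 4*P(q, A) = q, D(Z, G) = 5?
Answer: 19321/16 ≈ 1207.6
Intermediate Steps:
U(g) = 1
P(q, A) = ¾ - q/4
I(Y) = 27*Y/4 (I(Y) = Y*(6 + (¾ - ¼*0)) = Y*(6 + (¾ + 0)) = Y*(6 + ¾) = Y*(27/4) = 27*Y/4)
(I(D(-5, -5)) + U(-1))² = ((27/4)*5 + 1)² = (135/4 + 1)² = (139/4)² = 19321/16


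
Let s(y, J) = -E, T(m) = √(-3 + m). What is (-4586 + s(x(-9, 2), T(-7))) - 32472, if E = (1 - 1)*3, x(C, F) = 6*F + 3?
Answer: -37058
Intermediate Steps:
x(C, F) = 3 + 6*F
E = 0 (E = 0*3 = 0)
s(y, J) = 0 (s(y, J) = -1*0 = 0)
(-4586 + s(x(-9, 2), T(-7))) - 32472 = (-4586 + 0) - 32472 = -4586 - 32472 = -37058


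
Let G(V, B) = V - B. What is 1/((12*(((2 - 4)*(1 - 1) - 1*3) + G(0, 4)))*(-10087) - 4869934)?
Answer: -1/4022626 ≈ -2.4859e-7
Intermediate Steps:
1/((12*(((2 - 4)*(1 - 1) - 1*3) + G(0, 4)))*(-10087) - 4869934) = 1/((12*(((2 - 4)*(1 - 1) - 1*3) + (0 - 1*4)))*(-10087) - 4869934) = 1/((12*((-2*0 - 3) + (0 - 4)))*(-10087) - 4869934) = 1/((12*((0 - 3) - 4))*(-10087) - 4869934) = 1/((12*(-3 - 4))*(-10087) - 4869934) = 1/((12*(-7))*(-10087) - 4869934) = 1/(-84*(-10087) - 4869934) = 1/(847308 - 4869934) = 1/(-4022626) = -1/4022626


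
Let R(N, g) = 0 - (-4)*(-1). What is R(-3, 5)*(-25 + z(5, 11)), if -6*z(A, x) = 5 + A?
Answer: 320/3 ≈ 106.67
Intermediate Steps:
z(A, x) = -5/6 - A/6 (z(A, x) = -(5 + A)/6 = -5/6 - A/6)
R(N, g) = -4 (R(N, g) = 0 - 1*4 = 0 - 4 = -4)
R(-3, 5)*(-25 + z(5, 11)) = -4*(-25 + (-5/6 - 1/6*5)) = -4*(-25 + (-5/6 - 5/6)) = -4*(-25 - 5/3) = -4*(-80/3) = 320/3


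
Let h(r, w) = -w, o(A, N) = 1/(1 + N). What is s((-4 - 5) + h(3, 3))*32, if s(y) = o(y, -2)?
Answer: -32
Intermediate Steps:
s(y) = -1 (s(y) = 1/(1 - 2) = 1/(-1) = -1)
s((-4 - 5) + h(3, 3))*32 = -1*32 = -32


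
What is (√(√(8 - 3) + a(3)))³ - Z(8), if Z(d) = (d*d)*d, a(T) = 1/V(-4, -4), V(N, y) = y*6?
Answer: -512 + √6*(-1 + 24*√5)^(3/2)/288 ≈ -508.75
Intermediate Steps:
V(N, y) = 6*y
a(T) = -1/24 (a(T) = 1/(6*(-4)) = 1/(-24) = -1/24)
Z(d) = d³ (Z(d) = d²*d = d³)
(√(√(8 - 3) + a(3)))³ - Z(8) = (√(√(8 - 3) - 1/24))³ - 1*8³ = (√(√5 - 1/24))³ - 1*512 = (√(-1/24 + √5))³ - 512 = (-1/24 + √5)^(3/2) - 512 = -512 + (-1/24 + √5)^(3/2)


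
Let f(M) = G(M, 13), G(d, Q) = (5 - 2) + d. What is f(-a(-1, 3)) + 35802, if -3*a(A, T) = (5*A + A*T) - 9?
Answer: 107398/3 ≈ 35799.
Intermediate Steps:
a(A, T) = 3 - 5*A/3 - A*T/3 (a(A, T) = -((5*A + A*T) - 9)/3 = -(-9 + 5*A + A*T)/3 = 3 - 5*A/3 - A*T/3)
G(d, Q) = 3 + d
f(M) = 3 + M
f(-a(-1, 3)) + 35802 = (3 - (3 - 5/3*(-1) - 1/3*(-1)*3)) + 35802 = (3 - (3 + 5/3 + 1)) + 35802 = (3 - 1*17/3) + 35802 = (3 - 17/3) + 35802 = -8/3 + 35802 = 107398/3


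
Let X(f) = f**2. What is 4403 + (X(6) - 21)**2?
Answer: 4628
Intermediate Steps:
4403 + (X(6) - 21)**2 = 4403 + (6**2 - 21)**2 = 4403 + (36 - 21)**2 = 4403 + 15**2 = 4403 + 225 = 4628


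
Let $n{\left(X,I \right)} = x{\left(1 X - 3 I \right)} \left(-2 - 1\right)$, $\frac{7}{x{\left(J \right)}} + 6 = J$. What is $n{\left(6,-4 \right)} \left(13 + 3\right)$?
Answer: $-28$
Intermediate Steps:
$x{\left(J \right)} = \frac{7}{-6 + J}$
$n{\left(X,I \right)} = - \frac{21}{-6 + X - 3 I}$ ($n{\left(X,I \right)} = \frac{7}{-6 - \left(- X + 3 I\right)} \left(-2 - 1\right) = \frac{7}{-6 - \left(- X + 3 I\right)} \left(-3\right) = \frac{7}{-6 + X - 3 I} \left(-3\right) = - \frac{21}{-6 + X - 3 I}$)
$n{\left(6,-4 \right)} \left(13 + 3\right) = \frac{21}{6 - 6 + 3 \left(-4\right)} \left(13 + 3\right) = \frac{21}{6 - 6 - 12} \cdot 16 = \frac{21}{-12} \cdot 16 = 21 \left(- \frac{1}{12}\right) 16 = \left(- \frac{7}{4}\right) 16 = -28$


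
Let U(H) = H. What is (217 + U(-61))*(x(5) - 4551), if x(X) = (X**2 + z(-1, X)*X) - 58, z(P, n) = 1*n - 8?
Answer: -717444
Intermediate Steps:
z(P, n) = -8 + n (z(P, n) = n - 8 = -8 + n)
x(X) = -58 + X**2 + X*(-8 + X) (x(X) = (X**2 + (-8 + X)*X) - 58 = (X**2 + X*(-8 + X)) - 58 = -58 + X**2 + X*(-8 + X))
(217 + U(-61))*(x(5) - 4551) = (217 - 61)*((-58 + 5**2 + 5*(-8 + 5)) - 4551) = 156*((-58 + 25 + 5*(-3)) - 4551) = 156*((-58 + 25 - 15) - 4551) = 156*(-48 - 4551) = 156*(-4599) = -717444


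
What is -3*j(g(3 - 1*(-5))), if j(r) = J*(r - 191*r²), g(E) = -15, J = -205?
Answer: -26438850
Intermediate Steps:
j(r) = -205*r + 39155*r² (j(r) = -205*(r - 191*r²) = -205*r + 39155*r²)
-3*j(g(3 - 1*(-5))) = -615*(-15)*(-1 + 191*(-15)) = -615*(-15)*(-1 - 2865) = -615*(-15)*(-2866) = -3*8812950 = -26438850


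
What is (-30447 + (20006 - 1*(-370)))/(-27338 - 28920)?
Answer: 10071/56258 ≈ 0.17901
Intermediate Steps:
(-30447 + (20006 - 1*(-370)))/(-27338 - 28920) = (-30447 + (20006 + 370))/(-56258) = (-30447 + 20376)*(-1/56258) = -10071*(-1/56258) = 10071/56258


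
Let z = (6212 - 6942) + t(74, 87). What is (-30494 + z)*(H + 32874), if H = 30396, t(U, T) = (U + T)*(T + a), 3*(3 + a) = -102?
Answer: -1466218980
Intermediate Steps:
a = -37 (a = -3 + (⅓)*(-102) = -3 - 34 = -37)
t(U, T) = (-37 + T)*(T + U) (t(U, T) = (U + T)*(T - 37) = (T + U)*(-37 + T) = (-37 + T)*(T + U))
z = 7320 (z = (6212 - 6942) + (87² - 37*87 - 37*74 + 87*74) = -730 + (7569 - 3219 - 2738 + 6438) = -730 + 8050 = 7320)
(-30494 + z)*(H + 32874) = (-30494 + 7320)*(30396 + 32874) = -23174*63270 = -1466218980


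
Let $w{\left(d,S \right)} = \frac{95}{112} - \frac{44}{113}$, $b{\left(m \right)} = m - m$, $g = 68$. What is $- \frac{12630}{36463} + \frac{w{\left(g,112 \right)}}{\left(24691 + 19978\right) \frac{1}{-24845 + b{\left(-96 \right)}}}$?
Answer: $- \frac{1771546433995}{2944808470576} \approx -0.60158$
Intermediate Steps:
$b{\left(m \right)} = 0$
$w{\left(d,S \right)} = \frac{5807}{12656}$ ($w{\left(d,S \right)} = 95 \cdot \frac{1}{112} - \frac{44}{113} = \frac{95}{112} - \frac{44}{113} = \frac{5807}{12656}$)
$- \frac{12630}{36463} + \frac{w{\left(g,112 \right)}}{\left(24691 + 19978\right) \frac{1}{-24845 + b{\left(-96 \right)}}} = - \frac{12630}{36463} + \frac{5807}{12656 \frac{24691 + 19978}{-24845 + 0}} = \left(-12630\right) \frac{1}{36463} + \frac{5807}{12656 \frac{44669}{-24845}} = - \frac{12630}{36463} + \frac{5807}{12656 \cdot 44669 \left(- \frac{1}{24845}\right)} = - \frac{12630}{36463} + \frac{5807}{12656 \left(- \frac{44669}{24845}\right)} = - \frac{12630}{36463} + \frac{5807}{12656} \left(- \frac{24845}{44669}\right) = - \frac{12630}{36463} - \frac{144274915}{565330864} = - \frac{1771546433995}{2944808470576}$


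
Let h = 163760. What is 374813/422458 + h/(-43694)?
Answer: -26402321429/9229439926 ≈ -2.8607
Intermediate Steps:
374813/422458 + h/(-43694) = 374813/422458 + 163760/(-43694) = 374813*(1/422458) + 163760*(-1/43694) = 374813/422458 - 81880/21847 = -26402321429/9229439926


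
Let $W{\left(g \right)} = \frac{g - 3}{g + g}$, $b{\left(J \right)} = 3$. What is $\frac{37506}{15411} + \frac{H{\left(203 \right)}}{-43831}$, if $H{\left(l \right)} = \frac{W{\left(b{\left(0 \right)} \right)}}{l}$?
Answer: $\frac{12502}{5137} \approx 2.4337$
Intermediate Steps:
$W{\left(g \right)} = \frac{-3 + g}{2 g}$
$H{\left(l \right)} = 0$ ($H{\left(l \right)} = \frac{\frac{1}{2} \cdot \frac{1}{3} \left(-3 + 3\right)}{l} = \frac{\frac{1}{2} \cdot \frac{1}{3} \cdot 0}{l} = \frac{0}{l} = 0$)
$\frac{37506}{15411} + \frac{H{\left(203 \right)}}{-43831} = \frac{37506}{15411} + \frac{0}{-43831} = 37506 \cdot \frac{1}{15411} + 0 \left(- \frac{1}{43831}\right) = \frac{12502}{5137} + 0 = \frac{12502}{5137}$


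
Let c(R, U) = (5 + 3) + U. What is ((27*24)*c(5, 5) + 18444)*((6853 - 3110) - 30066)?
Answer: -707246364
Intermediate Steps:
c(R, U) = 8 + U
((27*24)*c(5, 5) + 18444)*((6853 - 3110) - 30066) = ((27*24)*(8 + 5) + 18444)*((6853 - 3110) - 30066) = (648*13 + 18444)*(3743 - 30066) = (8424 + 18444)*(-26323) = 26868*(-26323) = -707246364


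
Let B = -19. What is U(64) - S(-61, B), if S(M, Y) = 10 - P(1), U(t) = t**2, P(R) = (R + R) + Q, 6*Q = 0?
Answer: 4088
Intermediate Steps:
Q = 0 (Q = (1/6)*0 = 0)
P(R) = 2*R (P(R) = (R + R) + 0 = 2*R + 0 = 2*R)
S(M, Y) = 8 (S(M, Y) = 10 - 2 = 8)
U(64) - S(-61, B) = 64**2 - 1*8 = 4096 - 8 = 4088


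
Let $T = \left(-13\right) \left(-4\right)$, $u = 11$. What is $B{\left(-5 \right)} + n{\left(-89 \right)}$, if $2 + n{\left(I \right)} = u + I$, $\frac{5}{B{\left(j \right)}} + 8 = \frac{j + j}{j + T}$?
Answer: $- \frac{31115}{386} \approx -80.609$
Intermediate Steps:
$T = 52$
$B{\left(j \right)} = \frac{5}{-8 + \frac{2 j}{52 + j}}$ ($B{\left(j \right)} = \frac{5}{-8 + \frac{j + j}{j + 52}} = \frac{5}{-8 + \frac{2 j}{52 + j}}$)
$n{\left(I \right)} = 9 + I$ ($n{\left(I \right)} = -2 + \left(11 + I\right) = 9 + I$)
$B{\left(-5 \right)} + n{\left(-89 \right)} = \frac{5 \left(-52 - -5\right)}{2 \left(208 + 3 \left(-5\right)\right)} + \left(9 - 89\right) = \frac{5 \left(-52 + 5\right)}{2 \left(208 - 15\right)} - 80 = \frac{5}{2} \cdot \frac{1}{193} \left(-47\right) - 80 = - \frac{235}{386} - 80 = - \frac{31115}{386}$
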